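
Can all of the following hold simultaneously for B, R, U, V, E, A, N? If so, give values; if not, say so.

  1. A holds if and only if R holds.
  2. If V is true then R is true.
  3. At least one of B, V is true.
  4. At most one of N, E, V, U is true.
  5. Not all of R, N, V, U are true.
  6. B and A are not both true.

B: True, R: False, U: False, V: False, E: False, A: False, N: True

  (1) A=F, R=F — same ✓
  (2) V=F ⇒ R: vacuous ✓
  (3) {B, V}: 1 true — at least one ✓
  (4) {N, E, V, U}: 1 true — at most one ✓
  (5) {R, N, V, U}: 1/4 true — not all ✓
  (6) B=T, A=F — not both ✓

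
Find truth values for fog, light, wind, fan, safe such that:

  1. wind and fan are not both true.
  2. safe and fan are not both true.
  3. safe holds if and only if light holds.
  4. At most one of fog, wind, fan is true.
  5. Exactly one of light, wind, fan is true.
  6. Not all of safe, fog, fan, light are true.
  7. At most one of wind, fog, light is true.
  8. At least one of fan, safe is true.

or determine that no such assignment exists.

fog = False, light = True, wind = False, fan = False, safe = True

  (1) wind=F, fan=F — not both ✓
  (2) safe=T, fan=F — not both ✓
  (3) safe=T, light=T — same ✓
  (4) {fog, wind, fan}: 0 true — at most one ✓
  (5) {light, wind, fan}: 1 true — exactly one ✓
  (6) {safe, fog, fan, light}: 2/4 true — not all ✓
  (7) {wind, fog, light}: 1 true — at most one ✓
  (8) {fan, safe}: 1 true — at least one ✓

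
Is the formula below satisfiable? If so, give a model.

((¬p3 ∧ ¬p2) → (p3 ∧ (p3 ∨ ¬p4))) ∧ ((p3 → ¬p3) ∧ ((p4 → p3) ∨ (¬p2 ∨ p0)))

p0: True, p2: True, p3: False, p4: False

  (¬p3 ∧ ¬p2) → (p3 ∧ (p3 ∨ ¬p4)) = True
    ¬p3 ∧ ¬p2 = False
      ¬p3 = True
      ¬p2 = False
    p3 ∧ (p3 ∨ ¬p4) = False
      p3 ∨ ¬p4 = True
        ¬p4 = True
  (p3 → ¬p3) ∧ ((p4 → p3) ∨ (¬p2 ∨ p0)) = True
    p3 → ¬p3 = True
      ¬p3 = True
    (p4 → p3) ∨ (¬p2 ∨ p0) = True
      p4 → p3 = True
      ¬p2 ∨ p0 = True
        ¬p2 = False
Both conjuncts True, so the formula holds.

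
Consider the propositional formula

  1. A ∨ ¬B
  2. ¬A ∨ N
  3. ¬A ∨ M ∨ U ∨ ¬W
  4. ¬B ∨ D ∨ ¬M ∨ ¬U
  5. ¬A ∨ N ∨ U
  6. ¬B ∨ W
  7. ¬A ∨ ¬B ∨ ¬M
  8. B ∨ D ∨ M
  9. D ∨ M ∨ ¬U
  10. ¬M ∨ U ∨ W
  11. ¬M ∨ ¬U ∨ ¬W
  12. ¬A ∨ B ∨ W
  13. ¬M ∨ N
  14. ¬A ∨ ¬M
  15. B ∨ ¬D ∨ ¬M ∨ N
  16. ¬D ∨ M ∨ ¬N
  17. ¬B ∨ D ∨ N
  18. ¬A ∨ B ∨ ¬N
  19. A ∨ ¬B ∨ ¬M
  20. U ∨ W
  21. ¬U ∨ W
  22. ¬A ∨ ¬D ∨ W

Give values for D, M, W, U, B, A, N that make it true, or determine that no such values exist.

D: True, M: False, W: True, U: True, B: False, A: False, N: False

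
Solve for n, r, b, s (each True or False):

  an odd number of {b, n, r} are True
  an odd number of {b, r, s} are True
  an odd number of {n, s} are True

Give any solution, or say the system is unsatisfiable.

UNSATISFIABLE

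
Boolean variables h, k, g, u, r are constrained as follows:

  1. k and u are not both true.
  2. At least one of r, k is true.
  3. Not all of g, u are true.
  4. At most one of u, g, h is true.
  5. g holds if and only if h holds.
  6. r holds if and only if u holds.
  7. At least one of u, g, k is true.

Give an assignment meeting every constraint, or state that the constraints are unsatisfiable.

h = False, k = False, g = False, u = True, r = True

  (1) k=F, u=T — not both ✓
  (2) {r, k}: 1 true — at least one ✓
  (3) {g, u}: 1/2 true — not all ✓
  (4) {u, g, h}: 1 true — at most one ✓
  (5) g=F, h=F — same ✓
  (6) r=T, u=T — same ✓
  (7) {u, g, k}: 1 true — at least one ✓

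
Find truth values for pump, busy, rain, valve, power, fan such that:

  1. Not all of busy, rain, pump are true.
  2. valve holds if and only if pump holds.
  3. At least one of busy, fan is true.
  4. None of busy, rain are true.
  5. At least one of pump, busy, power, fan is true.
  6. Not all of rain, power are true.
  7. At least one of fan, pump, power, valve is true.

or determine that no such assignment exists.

pump = True, busy = False, rain = False, valve = True, power = True, fan = True

  (1) {busy, rain, pump}: 1/3 true — not all ✓
  (2) valve=T, pump=T — same ✓
  (3) {busy, fan}: 1 true — at least one ✓
  (4) {busy, rain}: 0 true — none ✓
  (5) {pump, busy, power, fan}: 3 true — at least one ✓
  (6) {rain, power}: 1/2 true — not all ✓
  (7) {fan, pump, power, valve}: 4 true — at least one ✓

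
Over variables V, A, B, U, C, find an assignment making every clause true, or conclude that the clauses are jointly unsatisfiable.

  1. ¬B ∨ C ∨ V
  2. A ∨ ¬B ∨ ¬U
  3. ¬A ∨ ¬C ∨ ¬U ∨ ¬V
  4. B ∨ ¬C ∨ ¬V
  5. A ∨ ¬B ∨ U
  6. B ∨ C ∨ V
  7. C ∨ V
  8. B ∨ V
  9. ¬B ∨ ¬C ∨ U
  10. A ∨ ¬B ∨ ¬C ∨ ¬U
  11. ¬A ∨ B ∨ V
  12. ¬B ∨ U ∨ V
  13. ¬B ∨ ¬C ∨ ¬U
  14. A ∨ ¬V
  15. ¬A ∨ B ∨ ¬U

V=T; A=T; B=T; U=F; C=F

Try V = False:
  (C ∨ V) forces C = True.
  (B ∨ V) forces B = True.
  (¬B ∨ ¬C ∨ U) forces U = True.
  clause (¬B ∨ ¬C ∨ ¬U) is falsified — backtrack.
So V = True.
  then (A ∨ ¬V) forces A = True.
Set B = True.
Set U = False.
  then (¬B ∨ ¬C ∨ U) forces C = False.
All clauses satisfied.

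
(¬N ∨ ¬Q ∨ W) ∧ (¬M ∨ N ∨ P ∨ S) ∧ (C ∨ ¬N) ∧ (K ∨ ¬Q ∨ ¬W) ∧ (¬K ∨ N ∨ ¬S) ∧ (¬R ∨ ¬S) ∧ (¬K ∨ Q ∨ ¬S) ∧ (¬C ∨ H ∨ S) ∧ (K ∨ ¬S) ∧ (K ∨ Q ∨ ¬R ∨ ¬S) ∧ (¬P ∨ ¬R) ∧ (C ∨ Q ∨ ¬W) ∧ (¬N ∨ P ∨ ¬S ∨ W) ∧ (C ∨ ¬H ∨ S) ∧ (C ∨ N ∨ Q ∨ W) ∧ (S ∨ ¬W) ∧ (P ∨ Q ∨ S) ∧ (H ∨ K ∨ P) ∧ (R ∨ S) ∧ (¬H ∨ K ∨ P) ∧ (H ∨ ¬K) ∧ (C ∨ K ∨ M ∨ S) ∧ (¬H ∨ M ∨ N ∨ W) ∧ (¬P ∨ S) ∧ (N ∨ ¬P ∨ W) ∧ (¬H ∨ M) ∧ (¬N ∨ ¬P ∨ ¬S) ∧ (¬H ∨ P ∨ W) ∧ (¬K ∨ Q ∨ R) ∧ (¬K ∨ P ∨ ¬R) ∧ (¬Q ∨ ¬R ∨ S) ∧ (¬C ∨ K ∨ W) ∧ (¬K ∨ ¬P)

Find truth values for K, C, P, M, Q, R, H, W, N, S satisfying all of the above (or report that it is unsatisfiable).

Set K = True.
  then (H ∨ ¬K) forces H = True.
  then (¬H ∨ M) forces M = True.
  then (¬K ∨ ¬P) forces P = False.
  then (¬H ∨ P ∨ W) forces W = True.
  then (¬K ∨ P ∨ ¬R) forces R = False.
  then (S ∨ ¬W) forces S = True.
  then (¬K ∨ Q ∨ R) forces Q = True.
  then (¬K ∨ N ∨ ¬S) forces N = True.
  then (C ∨ ¬N) forces C = True.
All clauses satisfied.

K=T, C=T, P=F, M=T, Q=T, R=F, H=T, W=T, N=T, S=T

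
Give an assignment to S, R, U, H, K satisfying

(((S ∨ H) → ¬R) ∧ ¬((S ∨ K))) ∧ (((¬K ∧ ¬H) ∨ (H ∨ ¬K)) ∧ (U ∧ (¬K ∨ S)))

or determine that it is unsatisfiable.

S: False, R: True, U: True, H: False, K: False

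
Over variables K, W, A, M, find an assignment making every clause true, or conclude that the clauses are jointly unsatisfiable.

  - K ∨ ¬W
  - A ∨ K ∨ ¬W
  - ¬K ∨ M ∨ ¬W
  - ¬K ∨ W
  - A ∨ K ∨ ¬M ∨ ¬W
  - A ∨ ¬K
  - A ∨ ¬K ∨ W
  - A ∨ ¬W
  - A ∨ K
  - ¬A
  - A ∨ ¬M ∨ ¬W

Case A = True:
  Clause (¬A) is falsified — contradiction.
Case A = False:
  (A ∨ ¬K) forces K = False.
  Clause (A ∨ K) is falsified — contradiction.
Both cases fail, so the formula is unsatisfiable.

The formula is unsatisfiable.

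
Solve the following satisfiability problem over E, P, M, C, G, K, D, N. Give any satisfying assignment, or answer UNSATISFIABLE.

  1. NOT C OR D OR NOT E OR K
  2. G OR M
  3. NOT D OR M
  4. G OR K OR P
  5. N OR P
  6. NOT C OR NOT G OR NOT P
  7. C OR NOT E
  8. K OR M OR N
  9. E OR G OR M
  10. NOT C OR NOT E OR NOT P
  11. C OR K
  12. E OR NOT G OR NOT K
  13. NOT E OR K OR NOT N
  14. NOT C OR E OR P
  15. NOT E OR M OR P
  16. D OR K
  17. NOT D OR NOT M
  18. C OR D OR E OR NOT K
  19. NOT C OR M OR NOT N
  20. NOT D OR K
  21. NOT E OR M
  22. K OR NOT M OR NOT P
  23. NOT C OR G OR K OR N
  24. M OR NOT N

Set E = False.
Set P = True.
Set M = True.
  then (NOT D OR NOT M) forces D = False.
  then (K OR NOT M OR NOT P) forces K = True.
  then (E OR NOT G OR NOT K) forces G = False.
  then (C OR D OR E OR NOT K) forces C = True.
Set N = False.
All clauses satisfied.

E = False, P = True, M = True, C = True, G = False, K = True, D = False, N = False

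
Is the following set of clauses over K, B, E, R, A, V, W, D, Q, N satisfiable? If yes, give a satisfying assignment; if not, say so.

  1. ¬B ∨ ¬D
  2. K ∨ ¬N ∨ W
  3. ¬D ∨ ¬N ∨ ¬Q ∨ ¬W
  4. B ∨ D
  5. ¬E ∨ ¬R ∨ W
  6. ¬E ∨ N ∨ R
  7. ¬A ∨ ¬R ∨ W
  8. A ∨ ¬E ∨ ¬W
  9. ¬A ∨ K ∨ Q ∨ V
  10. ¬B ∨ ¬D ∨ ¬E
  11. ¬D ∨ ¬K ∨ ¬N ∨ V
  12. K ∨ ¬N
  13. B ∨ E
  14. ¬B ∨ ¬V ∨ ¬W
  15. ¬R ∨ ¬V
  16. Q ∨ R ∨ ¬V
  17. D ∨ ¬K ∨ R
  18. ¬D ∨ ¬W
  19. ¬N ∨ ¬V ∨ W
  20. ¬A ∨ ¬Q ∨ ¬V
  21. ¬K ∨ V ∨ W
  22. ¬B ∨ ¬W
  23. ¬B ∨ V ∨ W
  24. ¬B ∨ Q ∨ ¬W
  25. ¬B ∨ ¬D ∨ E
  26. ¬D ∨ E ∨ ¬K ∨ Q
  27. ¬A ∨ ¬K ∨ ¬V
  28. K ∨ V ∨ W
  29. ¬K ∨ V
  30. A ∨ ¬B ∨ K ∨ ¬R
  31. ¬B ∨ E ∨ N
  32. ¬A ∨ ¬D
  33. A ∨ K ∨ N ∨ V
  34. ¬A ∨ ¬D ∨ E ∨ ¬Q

Unsatisfiable — no assignment works.

Case B = True:
  (¬B ∨ ¬D) forces D = False.
  (¬B ∨ ¬W) forces W = False.
  (¬B ∨ V ∨ W) forces V = True.
  (¬R ∨ ¬V) forces R = False.
  (Q ∨ R ∨ ¬V) forces Q = True.
  (D ∨ ¬K ∨ R) forces K = False.
  (K ∨ ¬N ∨ W) forces N = False.
  (¬E ∨ N ∨ R) forces E = False.
  Clause (¬B ∨ E ∨ N) is falsified — contradiction.
Case B = False:
  (B ∨ D) forces D = True.
  (B ∨ E) forces E = True.
  (¬D ∨ ¬W) forces W = False.
  (¬E ∨ ¬R ∨ W) forces R = False.
  (¬E ∨ N ∨ R) forces N = True.
  (K ∨ ¬N ∨ W) forces K = True.
  (¬D ∨ ¬K ∨ ¬N ∨ V) forces V = True.
  Clause (¬N ∨ ¬V ∨ W) is falsified — contradiction.
Both cases fail, so the formula is unsatisfiable.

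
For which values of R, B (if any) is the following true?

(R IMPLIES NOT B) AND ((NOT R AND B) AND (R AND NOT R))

Unsatisfiable — no assignment works.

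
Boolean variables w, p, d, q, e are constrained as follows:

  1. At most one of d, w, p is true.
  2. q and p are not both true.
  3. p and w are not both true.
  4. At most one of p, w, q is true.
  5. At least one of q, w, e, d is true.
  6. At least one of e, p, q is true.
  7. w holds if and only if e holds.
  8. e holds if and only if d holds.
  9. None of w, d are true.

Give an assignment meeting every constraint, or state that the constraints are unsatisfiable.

w = False; p = False; d = False; q = True; e = False

  (1) {d, w, p}: 0 true — at most one ✓
  (2) q=T, p=F — not both ✓
  (3) p=F, w=F — not both ✓
  (4) {p, w, q}: 1 true — at most one ✓
  (5) {q, w, e, d}: 1 true — at least one ✓
  (6) {e, p, q}: 1 true — at least one ✓
  (7) w=F, e=F — same ✓
  (8) e=F, d=F — same ✓
  (9) {w, d}: 0 true — none ✓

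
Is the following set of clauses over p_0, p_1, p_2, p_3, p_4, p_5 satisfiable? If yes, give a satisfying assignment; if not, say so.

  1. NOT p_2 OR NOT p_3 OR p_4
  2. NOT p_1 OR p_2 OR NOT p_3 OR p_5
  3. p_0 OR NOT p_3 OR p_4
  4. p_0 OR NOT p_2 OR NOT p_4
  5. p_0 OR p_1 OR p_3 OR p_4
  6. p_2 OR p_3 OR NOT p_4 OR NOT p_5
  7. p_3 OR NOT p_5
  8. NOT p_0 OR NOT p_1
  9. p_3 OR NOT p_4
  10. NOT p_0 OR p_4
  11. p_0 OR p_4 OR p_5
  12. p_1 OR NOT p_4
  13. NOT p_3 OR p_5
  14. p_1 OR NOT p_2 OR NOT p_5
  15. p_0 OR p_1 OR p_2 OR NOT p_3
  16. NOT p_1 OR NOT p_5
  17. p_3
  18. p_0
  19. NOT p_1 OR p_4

Case p_0 = True:
  (NOT p_0 OR NOT p_1) forces p_1 = False.
  (NOT p_0 OR p_4) forces p_4 = True.
  Clause (p_1 OR NOT p_4) is falsified — contradiction.
Case p_0 = False:
  Clause (p_0) is falsified — contradiction.
Both cases fail, so the formula is unsatisfiable.

Unsatisfiable — no assignment works.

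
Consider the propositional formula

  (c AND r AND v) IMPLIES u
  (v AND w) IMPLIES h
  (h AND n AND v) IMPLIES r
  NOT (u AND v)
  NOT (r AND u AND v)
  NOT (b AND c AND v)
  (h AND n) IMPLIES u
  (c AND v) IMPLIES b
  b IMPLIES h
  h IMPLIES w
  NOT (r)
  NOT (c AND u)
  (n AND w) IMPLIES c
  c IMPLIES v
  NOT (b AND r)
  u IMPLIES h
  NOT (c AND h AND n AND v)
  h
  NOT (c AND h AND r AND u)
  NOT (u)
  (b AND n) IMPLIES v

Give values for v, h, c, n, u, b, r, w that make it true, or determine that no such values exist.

Unit clause (NOT r) forces r = False.
Unit clause (h) forces h = True.
In (NOT h OR w) only w is left, so w = True.
Unit clause (NOT u) forces u = False.
In (NOT h OR NOT n OR u) only NOT n is left, so n = False.
Set v = True.
Set c = False.
Set b = True.
All clauses satisfied.

v=T, h=T, c=F, n=F, u=F, b=T, r=F, w=T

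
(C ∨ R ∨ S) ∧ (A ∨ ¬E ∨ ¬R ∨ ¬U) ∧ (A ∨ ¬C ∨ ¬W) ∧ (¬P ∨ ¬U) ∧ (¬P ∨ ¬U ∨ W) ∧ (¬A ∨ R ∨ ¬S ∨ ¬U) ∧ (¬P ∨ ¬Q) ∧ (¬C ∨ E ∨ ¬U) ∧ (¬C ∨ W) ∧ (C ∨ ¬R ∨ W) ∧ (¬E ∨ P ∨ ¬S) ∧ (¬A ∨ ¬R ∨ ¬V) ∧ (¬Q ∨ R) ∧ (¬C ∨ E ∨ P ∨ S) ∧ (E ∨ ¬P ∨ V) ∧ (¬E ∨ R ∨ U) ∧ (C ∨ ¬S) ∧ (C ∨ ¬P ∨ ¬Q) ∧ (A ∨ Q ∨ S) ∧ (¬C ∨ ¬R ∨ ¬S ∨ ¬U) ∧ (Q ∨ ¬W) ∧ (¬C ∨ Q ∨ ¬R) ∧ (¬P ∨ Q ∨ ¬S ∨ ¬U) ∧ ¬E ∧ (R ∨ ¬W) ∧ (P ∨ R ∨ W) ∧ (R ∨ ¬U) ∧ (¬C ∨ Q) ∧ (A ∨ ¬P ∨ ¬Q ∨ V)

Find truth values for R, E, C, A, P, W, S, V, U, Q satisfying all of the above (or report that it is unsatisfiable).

Unit clause (¬E) forces E = False.
Try R = False:
  (¬Q ∨ R) forces Q = False.
  (Q ∨ ¬W) forces W = False.
  (¬C ∨ W) forces C = False.
  (C ∨ R ∨ S) forces S = True.
  clause (C ∨ ¬S) is falsified — backtrack.
So R = True.
Set C = False.
  then (C ∨ ¬R ∨ W) forces W = True.
  then (C ∨ ¬S) forces S = False.
  then (Q ∨ ¬W) forces Q = True.
  then (¬P ∨ ¬Q) forces P = False.
Set A = False.
Set V = False.
Set U = False.
All clauses satisfied.

R=T, E=F, C=F, A=F, P=F, W=T, S=F, V=F, U=F, Q=T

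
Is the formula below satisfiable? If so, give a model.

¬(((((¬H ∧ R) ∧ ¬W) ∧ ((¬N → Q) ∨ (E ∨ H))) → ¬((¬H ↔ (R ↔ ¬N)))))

E = True, W = False, H = False, Q = False, R = True, N = False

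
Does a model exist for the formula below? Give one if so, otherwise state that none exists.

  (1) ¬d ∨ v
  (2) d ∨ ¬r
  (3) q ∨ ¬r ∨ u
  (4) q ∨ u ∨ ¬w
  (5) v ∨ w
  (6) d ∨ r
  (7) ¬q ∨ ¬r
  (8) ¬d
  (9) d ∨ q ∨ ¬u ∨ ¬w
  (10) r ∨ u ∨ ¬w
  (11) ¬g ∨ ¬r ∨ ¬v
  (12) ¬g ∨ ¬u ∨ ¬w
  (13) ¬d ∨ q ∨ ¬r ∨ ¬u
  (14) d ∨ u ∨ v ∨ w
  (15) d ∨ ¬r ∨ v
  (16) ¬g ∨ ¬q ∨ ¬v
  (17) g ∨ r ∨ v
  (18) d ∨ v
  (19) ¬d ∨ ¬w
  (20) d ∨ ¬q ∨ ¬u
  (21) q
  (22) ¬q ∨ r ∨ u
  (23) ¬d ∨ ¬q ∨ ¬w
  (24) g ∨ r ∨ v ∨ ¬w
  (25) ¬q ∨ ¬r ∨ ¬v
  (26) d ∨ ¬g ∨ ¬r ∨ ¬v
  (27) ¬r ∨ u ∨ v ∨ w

Case d = True:
  Clause (¬d) is falsified — contradiction.
Case d = False:
  (d ∨ ¬r) forces r = False.
  Clause (d ∨ r) is falsified — contradiction.
Both cases fail, so the formula is unsatisfiable.

UNSATISFIABLE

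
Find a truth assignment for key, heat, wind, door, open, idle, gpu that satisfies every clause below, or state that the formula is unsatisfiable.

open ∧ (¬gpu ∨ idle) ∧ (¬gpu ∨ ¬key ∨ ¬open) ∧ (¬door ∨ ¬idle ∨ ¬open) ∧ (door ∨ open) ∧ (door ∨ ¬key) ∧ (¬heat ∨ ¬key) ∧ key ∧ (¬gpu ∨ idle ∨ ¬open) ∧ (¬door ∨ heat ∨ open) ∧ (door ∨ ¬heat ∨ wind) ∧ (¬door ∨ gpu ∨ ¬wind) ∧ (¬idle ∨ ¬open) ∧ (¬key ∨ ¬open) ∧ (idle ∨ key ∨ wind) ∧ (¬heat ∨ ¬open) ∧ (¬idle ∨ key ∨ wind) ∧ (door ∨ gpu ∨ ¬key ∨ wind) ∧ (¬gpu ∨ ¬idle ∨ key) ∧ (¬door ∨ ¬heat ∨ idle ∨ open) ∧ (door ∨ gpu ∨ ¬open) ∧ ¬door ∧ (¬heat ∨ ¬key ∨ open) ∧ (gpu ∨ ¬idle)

Case key = True:
  (open) forces open = True.
  Clause (¬key ∨ ¬open) is falsified — contradiction.
Case key = False:
  Clause (key) is falsified — contradiction.
Both cases fail, so the formula is unsatisfiable.

Unsatisfiable — no assignment works.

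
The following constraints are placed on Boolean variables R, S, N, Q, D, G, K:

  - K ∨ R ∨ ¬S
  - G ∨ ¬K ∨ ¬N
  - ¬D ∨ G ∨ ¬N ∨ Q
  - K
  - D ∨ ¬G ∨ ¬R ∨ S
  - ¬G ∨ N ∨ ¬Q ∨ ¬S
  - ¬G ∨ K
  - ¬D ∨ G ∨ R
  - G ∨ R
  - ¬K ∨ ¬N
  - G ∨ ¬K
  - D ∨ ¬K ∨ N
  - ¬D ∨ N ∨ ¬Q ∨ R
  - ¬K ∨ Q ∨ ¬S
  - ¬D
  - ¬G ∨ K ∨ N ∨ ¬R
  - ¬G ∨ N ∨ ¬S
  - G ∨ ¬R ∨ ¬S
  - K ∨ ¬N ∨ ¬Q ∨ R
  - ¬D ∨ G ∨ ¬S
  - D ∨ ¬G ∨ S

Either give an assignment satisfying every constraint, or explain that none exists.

Case D = True:
  Clause (¬D) is falsified — contradiction.
Case D = False:
  (K) forces K = True.
  (¬K ∨ ¬N) forces N = False.
  Clause (D ∨ ¬K ∨ N) is falsified — contradiction.
Both cases fail, so the formula is unsatisfiable.

Unsatisfiable — no assignment works.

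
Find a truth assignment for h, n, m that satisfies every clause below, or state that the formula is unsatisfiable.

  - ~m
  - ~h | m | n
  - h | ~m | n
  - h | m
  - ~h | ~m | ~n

Unit clause (~m) forces m = False.
In (h | m) only h is left, so h = True.
In (~h | m | n) only n is left, so n = True.
Check each clause:
  (~m): ~m holds.
  (~h | m | n): n holds.
  (h | ~m | n): h holds.
  (h | m): h holds.
  (~h | ~m | ~n): ~m holds.
All clauses satisfied.

h = True; n = True; m = False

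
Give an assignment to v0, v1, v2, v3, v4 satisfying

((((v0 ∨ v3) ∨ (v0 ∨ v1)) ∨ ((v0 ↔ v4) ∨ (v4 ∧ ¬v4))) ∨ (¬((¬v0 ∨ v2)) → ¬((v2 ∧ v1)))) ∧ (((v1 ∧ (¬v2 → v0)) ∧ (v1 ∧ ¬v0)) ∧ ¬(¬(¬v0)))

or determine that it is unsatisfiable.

v0 = False; v1 = True; v2 = True; v3 = True; v4 = False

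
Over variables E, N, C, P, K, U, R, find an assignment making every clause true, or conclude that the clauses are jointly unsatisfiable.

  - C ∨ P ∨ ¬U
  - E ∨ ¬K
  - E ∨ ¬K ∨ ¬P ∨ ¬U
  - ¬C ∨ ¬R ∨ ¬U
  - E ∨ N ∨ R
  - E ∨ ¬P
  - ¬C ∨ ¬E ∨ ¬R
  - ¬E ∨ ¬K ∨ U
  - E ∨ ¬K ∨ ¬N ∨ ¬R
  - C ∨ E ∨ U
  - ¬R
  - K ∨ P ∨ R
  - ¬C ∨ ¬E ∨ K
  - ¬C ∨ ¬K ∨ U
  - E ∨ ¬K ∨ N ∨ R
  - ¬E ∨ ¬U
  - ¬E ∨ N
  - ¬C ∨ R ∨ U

Unit clause (¬R) forces R = False.
Try E = False:
  (E ∨ ¬K) forces K = False.
  (E ∨ N ∨ R) forces N = True.
  (E ∨ ¬P) forces P = False.
  clause (K ∨ P ∨ R) is falsified — backtrack.
So E = True.
  then (¬E ∨ ¬U) forces U = False.
  then (¬E ∨ N) forces N = True.
  then (¬C ∨ R ∨ U) forces C = False.
  then (¬E ∨ ¬K ∨ U) forces K = False.
  then (K ∨ P ∨ R) forces P = True.
All clauses satisfied.

E=T, N=T, C=F, P=T, K=F, U=F, R=F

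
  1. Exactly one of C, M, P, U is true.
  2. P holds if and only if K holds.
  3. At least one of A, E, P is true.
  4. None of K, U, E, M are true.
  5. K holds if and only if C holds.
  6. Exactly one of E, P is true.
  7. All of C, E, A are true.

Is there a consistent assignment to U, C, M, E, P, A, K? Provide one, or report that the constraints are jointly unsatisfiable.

Unsatisfiable — no assignment works.

Case E = True:
  Constraint (4) is violated (E=T) — contradiction.
Case E = False:
  Constraint (7) is violated (E=F) — contradiction.
Both cases fail — unsatisfiable.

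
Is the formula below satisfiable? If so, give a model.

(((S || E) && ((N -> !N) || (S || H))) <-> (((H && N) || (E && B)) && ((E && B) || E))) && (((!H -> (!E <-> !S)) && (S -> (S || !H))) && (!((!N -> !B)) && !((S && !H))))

E=T; N=F; S=T; B=T; H=T

  ((S || E) && ((N -> !N) || (S || H))) <-> (((H && N) || (E && B)) && ((E && B) || E)) = True
    (S || E) && ((N -> !N) || (S || H)) = True
      S || E = True
      (N -> !N) || (S || H) = True
        N -> !N = True
          !N = True
        S || H = True
    ((H && N) || (E && B)) && ((E && B) || E) = True
      (H && N) || (E && B) = True
        H && N = False
        E && B = True
      (E && B) || E = True
        E && B = True
  ((!H -> (!E <-> !S)) && (S -> (S || !H))) && (!((!N -> !B)) && !((S && !H))) = True
    (!H -> (!E <-> !S)) && (S -> (S || !H)) = True
      !H -> (!E <-> !S) = True
        !H = False
        !E <-> !S = True
          !E = False
          !S = False
      S -> (S || !H) = True
        S || !H = True
          !H = False
    !((!N -> !B)) && !((S && !H)) = True
      !((!N -> !B)) = True
        !N -> !B = False
          !N = True
          !B = False
      !((S && !H)) = True
        S && !H = False
          !H = False
Both conjuncts True, so the formula holds.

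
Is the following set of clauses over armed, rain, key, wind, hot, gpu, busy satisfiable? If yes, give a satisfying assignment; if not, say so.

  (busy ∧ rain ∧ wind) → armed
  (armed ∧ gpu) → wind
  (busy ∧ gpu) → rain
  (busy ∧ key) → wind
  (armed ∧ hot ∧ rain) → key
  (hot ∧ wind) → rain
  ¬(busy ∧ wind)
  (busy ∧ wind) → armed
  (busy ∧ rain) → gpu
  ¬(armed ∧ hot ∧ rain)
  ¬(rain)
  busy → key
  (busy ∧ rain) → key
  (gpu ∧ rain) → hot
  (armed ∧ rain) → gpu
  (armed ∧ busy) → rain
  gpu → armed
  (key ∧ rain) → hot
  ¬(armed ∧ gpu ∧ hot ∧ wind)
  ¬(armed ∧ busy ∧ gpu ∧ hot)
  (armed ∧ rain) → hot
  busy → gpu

armed=T, rain=F, key=T, wind=T, hot=F, gpu=F, busy=F

Unit clause (¬rain) forces rain = False.
Set armed = True.
  then (¬armed ∨ ¬busy ∨ rain) forces busy = False.
Set key = True.
Set wind = True.
  then (¬hot ∨ rain ∨ ¬wind) forces hot = False.
Set gpu = False.
All clauses satisfied.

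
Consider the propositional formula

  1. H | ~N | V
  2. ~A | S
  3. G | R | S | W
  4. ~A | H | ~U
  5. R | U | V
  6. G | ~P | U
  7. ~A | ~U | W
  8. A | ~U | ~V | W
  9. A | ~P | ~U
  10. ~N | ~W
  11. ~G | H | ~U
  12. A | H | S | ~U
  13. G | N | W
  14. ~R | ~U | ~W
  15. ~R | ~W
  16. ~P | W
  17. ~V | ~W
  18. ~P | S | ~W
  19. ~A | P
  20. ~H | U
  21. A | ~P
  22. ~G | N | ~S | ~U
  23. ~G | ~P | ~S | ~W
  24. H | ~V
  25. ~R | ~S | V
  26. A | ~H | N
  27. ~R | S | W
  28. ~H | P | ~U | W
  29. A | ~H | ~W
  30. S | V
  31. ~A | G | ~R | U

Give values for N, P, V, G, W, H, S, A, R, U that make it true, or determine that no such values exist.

N = False; P = False; V = False; G = False; W = True; H = False; S = True; A = False; R = False; U = True

Set N = False.
Set P = False.
  then (~A | P) forces A = False.
  then (A | ~H | N) forces H = False.
  then (H | ~V) forces V = False.
  then (S | V) forces S = True.
  then (~R | ~S | V) forces R = False.
  then (R | U | V) forces U = True.
  then (~G | H | ~U) forces G = False.
  then (G | N | W) forces W = True.
All clauses satisfied.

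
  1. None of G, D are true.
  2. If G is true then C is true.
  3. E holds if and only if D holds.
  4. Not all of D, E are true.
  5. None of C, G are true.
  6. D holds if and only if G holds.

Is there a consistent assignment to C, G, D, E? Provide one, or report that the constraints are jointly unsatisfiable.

C = False, G = False, D = False, E = False

  (1) {G, D}: 0 true — none ✓
  (2) G=F ⇒ C: vacuous ✓
  (3) E=F, D=F — same ✓
  (4) {D, E}: 0/2 true — not all ✓
  (5) {C, G}: 0 true — none ✓
  (6) D=F, G=F — same ✓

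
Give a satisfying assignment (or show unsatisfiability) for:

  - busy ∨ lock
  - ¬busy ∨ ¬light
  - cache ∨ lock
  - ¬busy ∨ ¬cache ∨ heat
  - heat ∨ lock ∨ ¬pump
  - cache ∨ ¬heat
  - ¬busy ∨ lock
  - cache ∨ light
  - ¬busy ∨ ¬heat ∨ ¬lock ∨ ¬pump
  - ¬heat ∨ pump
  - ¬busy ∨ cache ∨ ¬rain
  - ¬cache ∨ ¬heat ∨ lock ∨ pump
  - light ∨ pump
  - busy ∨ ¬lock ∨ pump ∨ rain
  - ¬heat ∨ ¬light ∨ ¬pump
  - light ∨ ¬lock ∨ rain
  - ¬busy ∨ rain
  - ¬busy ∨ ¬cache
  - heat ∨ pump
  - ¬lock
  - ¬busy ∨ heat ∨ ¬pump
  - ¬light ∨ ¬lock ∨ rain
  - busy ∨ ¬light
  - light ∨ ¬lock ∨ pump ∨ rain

No satisfying assignment exists.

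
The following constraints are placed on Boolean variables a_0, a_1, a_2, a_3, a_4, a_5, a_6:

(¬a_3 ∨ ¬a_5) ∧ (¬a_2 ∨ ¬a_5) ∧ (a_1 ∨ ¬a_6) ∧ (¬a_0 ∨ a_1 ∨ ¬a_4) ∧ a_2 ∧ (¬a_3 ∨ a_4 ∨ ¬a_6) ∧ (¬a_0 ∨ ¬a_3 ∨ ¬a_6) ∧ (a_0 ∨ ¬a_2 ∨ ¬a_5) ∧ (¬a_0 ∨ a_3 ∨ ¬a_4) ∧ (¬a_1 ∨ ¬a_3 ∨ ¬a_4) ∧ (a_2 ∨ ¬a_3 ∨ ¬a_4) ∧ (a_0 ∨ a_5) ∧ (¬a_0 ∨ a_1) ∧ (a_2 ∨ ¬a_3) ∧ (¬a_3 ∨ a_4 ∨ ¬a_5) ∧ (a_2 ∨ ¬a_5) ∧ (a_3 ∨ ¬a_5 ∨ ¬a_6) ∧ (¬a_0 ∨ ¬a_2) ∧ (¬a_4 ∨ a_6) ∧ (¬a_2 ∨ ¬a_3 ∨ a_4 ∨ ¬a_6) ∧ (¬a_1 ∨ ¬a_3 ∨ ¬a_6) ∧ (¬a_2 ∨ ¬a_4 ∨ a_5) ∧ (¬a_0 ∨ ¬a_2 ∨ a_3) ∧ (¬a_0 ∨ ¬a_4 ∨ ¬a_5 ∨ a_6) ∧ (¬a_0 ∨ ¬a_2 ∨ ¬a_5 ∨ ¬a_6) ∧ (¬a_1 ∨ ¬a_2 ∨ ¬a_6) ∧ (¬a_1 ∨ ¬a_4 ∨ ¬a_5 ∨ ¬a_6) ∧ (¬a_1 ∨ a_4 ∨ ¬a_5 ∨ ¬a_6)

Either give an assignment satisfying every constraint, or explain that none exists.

Unsatisfiable — no assignment works.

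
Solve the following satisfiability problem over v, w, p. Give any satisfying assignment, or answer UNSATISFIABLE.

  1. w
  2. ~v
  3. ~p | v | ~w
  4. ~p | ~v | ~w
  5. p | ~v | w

v: False, w: True, p: False

Unit clause (w) forces w = True.
Unit clause (~v) forces v = False.
In (~p | v | ~w) only ~p is left, so p = False.
Check each clause:
  (w): w holds.
  (~v): ~v holds.
  (~p | v | ~w): ~p holds.
  (~p | ~v | ~w): ~p holds.
  (p | ~v | w): ~v holds.
All clauses satisfied.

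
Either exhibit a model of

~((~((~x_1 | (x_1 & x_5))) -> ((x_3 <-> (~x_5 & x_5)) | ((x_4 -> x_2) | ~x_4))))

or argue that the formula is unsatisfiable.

x_1 = True, x_2 = False, x_3 = True, x_4 = True, x_5 = False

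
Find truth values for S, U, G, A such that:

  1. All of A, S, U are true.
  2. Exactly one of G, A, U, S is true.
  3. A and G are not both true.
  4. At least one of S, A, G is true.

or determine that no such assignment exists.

UNSATISFIABLE

Case S = True:
  (1) forces A = True.
  Constraint (2) is violated (A=T, S=T) — contradiction.
Case S = False:
  Constraint (1) is violated (S=F) — contradiction.
Both cases fail — unsatisfiable.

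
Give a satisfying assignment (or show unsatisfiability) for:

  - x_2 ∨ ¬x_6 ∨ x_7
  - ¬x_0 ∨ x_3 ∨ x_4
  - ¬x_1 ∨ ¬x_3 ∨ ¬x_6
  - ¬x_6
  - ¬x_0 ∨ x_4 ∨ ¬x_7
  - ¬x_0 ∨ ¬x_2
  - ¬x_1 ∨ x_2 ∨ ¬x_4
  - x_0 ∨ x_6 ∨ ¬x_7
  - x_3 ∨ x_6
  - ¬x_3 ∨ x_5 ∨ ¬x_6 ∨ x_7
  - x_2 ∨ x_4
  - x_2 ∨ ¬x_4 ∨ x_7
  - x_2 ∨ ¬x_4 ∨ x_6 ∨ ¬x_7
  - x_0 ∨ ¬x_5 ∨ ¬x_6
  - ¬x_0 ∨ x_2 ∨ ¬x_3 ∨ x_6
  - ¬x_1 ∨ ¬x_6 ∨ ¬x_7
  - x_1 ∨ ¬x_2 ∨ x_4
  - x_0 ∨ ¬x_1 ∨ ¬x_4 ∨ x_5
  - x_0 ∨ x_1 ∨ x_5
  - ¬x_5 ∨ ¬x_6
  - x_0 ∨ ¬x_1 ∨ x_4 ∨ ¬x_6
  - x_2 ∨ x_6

x_0 = False, x_1 = False, x_2 = True, x_3 = True, x_4 = True, x_5 = True, x_6 = False, x_7 = False

Unit clause (¬x_6) forces x_6 = False.
In (x_3 ∨ x_6) only x_3 is left, so x_3 = True.
In (x_2 ∨ x_6) only x_2 is left, so x_2 = True.
In (¬x_0 ∨ ¬x_2) only ¬x_0 is left, so x_0 = False.
In (x_0 ∨ x_6 ∨ ¬x_7) only ¬x_7 is left, so x_7 = False.
Set x_1 = False.
  then (x_1 ∨ ¬x_2 ∨ x_4) forces x_4 = True.
  then (x_0 ∨ x_1 ∨ x_5) forces x_5 = True.
All clauses satisfied.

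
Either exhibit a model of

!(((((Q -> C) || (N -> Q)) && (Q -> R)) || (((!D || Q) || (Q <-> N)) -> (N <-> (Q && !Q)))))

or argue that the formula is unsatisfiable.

N = True, C = False, R = False, D = False, Q = True

  !(((((Q -> C) || (N -> Q)) && (Q -> R)) || (((!D || Q) || (Q <-> N)) -> (N <-> (Q && !Q))))) = True
    (((Q -> C) || (N -> Q)) && (Q -> R)) || (((!D || Q) || (Q <-> N)) -> (N <-> (Q && !Q))) = False
      ((Q -> C) || (N -> Q)) && (Q -> R) = False
        (Q -> C) || (N -> Q) = True
          Q -> C = False
          N -> Q = True
        Q -> R = False
      ((!D || Q) || (Q <-> N)) -> (N <-> (Q && !Q)) = False
        (!D || Q) || (Q <-> N) = True
          !D || Q = True
            !D = True
          Q <-> N = True
        N <-> (Q && !Q) = False
          Q && !Q = False
            !Q = False
The formula evaluates to True.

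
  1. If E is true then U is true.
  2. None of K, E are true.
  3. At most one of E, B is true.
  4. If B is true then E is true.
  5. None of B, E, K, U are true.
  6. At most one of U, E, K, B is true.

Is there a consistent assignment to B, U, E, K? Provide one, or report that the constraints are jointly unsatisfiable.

B = False, U = False, E = False, K = False

  (1) E=F ⇒ U: vacuous ✓
  (2) {K, E}: 0 true — none ✓
  (3) {E, B}: 0 true — at most one ✓
  (4) B=F ⇒ E: vacuous ✓
  (5) {B, E, K, U}: 0 true — none ✓
  (6) {U, E, K, B}: 0 true — at most one ✓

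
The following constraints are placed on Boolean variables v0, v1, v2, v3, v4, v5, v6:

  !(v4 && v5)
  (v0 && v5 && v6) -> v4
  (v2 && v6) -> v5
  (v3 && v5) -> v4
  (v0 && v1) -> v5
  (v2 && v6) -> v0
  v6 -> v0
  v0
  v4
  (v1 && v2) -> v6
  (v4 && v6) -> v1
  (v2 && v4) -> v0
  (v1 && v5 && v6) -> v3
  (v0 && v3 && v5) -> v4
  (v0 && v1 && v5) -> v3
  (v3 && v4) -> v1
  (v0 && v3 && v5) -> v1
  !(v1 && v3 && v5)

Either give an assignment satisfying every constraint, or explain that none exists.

Unit clause (v4) forces v4 = True.
In (!v4 || !v5) only !v5 is left, so v5 = False.
Unit clause (v0) forces v0 = True.
In (!v0 || !v1 || v5) only !v1 is left, so v1 = False.
In (v1 || !v4 || !v6) only !v6 is left, so v6 = False.
In (v1 || !v3 || !v4) only !v3 is left, so v3 = False.
Set v2 = False.
All clauses satisfied.

v0 = True, v1 = False, v2 = False, v3 = False, v4 = True, v5 = False, v6 = False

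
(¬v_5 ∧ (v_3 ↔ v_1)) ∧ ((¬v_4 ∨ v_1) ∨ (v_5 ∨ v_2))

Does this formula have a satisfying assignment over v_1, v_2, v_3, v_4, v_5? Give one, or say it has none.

v_1: True, v_2: False, v_3: True, v_4: False, v_5: False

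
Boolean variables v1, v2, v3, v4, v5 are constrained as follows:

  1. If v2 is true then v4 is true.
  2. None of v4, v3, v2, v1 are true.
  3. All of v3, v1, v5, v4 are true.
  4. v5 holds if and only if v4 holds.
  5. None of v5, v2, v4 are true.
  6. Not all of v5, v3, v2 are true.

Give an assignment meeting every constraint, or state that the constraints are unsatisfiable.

Unsatisfiable

Case v1 = True:
  Constraint (2) is violated (v1=T) — contradiction.
Case v1 = False:
  Constraint (3) is violated (v1=F) — contradiction.
Both cases fail — unsatisfiable.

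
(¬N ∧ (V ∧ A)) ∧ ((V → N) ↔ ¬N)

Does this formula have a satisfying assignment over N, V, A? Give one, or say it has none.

The formula is unsatisfiable.

Case N = True: the conjunct ¬N is False.
Case N = False: the formula simplifies to (V ∧ A) ∧ ¬V.
  V = True: the conjunct ¬V is False.
  V = False: the conjunct V is False.
Both cases fail — unsatisfiable.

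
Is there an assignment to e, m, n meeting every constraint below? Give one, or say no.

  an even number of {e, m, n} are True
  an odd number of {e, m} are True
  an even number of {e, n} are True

e = True, m = False, n = True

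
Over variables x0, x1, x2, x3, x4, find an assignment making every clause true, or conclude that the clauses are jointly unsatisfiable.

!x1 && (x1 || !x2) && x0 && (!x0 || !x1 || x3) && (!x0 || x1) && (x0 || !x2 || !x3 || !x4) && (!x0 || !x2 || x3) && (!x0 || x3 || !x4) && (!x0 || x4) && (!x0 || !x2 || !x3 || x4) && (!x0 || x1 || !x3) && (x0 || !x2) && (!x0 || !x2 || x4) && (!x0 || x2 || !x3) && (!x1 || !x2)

UNSATISFIABLE

Case x0 = True:
  (!x1) forces x1 = False.
  Clause (!x0 || x1) is falsified — contradiction.
Case x0 = False:
  Clause (x0) is falsified — contradiction.
Both cases fail, so the formula is unsatisfiable.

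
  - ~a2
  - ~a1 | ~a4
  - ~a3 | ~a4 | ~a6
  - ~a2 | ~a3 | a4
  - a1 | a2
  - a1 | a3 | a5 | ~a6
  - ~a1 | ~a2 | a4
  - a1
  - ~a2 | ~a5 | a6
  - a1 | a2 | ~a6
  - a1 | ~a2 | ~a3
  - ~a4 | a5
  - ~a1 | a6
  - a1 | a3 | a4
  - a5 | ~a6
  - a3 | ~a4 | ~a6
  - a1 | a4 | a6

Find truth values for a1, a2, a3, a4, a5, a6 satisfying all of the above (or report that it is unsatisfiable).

Unit clause (~a2) forces a2 = False.
In (a1 | a2) only a1 is left, so a1 = True.
In (~a1 | a6) only a6 is left, so a6 = True.
In (a5 | ~a6) only a5 is left, so a5 = True.
In (~a1 | ~a4) only ~a4 is left, so a4 = False.
Set a3 = False.
All clauses satisfied.

a1=T; a2=F; a3=F; a4=F; a5=T; a6=T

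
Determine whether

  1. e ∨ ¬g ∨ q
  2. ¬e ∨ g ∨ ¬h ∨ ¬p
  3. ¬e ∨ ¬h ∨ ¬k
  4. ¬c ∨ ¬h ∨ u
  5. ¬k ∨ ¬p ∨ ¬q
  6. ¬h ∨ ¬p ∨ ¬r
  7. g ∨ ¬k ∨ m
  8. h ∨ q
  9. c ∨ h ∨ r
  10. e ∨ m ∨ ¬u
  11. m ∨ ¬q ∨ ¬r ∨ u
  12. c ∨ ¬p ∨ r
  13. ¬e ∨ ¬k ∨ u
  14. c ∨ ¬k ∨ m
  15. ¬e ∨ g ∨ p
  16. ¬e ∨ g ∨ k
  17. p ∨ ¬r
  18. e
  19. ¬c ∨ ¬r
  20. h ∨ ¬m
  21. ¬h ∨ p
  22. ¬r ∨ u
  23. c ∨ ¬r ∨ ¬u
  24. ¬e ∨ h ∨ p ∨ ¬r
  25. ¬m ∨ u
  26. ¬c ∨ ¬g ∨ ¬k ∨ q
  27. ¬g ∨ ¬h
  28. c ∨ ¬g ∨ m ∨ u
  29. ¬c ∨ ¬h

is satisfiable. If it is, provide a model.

Unit clause (e) forces e = True.
Set p = False.
  then (¬e ∨ g ∨ p) forces g = True.
  then (p ∨ ¬r) forces r = False.
  then (¬h ∨ p) forces h = False.
  then (h ∨ q) forces q = True.
  then (c ∨ h ∨ r) forces c = True.
  then (h ∨ ¬m) forces m = False.
Set u = True.
Set k = False.
All clauses satisfied.

p=F, g=T, q=T, m=F, c=T, h=F, u=T, r=F, k=F, e=T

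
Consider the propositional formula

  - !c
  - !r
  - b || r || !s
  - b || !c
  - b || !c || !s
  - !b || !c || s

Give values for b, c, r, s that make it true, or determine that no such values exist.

b = True, c = False, r = False, s = False

Unit clause (!c) forces c = False.
Unit clause (!r) forces r = False.
Set b = True.
Set s = False.
All clauses satisfied.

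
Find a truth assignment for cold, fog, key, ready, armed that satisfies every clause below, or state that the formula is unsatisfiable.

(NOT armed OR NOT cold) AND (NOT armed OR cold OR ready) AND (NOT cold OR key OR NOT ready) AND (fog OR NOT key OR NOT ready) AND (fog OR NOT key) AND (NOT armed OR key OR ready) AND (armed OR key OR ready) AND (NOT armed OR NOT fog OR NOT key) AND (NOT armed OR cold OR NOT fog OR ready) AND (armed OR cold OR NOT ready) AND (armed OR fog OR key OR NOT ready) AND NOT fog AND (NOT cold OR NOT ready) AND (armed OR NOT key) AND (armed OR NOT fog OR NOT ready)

cold: False, fog: False, key: False, ready: True, armed: True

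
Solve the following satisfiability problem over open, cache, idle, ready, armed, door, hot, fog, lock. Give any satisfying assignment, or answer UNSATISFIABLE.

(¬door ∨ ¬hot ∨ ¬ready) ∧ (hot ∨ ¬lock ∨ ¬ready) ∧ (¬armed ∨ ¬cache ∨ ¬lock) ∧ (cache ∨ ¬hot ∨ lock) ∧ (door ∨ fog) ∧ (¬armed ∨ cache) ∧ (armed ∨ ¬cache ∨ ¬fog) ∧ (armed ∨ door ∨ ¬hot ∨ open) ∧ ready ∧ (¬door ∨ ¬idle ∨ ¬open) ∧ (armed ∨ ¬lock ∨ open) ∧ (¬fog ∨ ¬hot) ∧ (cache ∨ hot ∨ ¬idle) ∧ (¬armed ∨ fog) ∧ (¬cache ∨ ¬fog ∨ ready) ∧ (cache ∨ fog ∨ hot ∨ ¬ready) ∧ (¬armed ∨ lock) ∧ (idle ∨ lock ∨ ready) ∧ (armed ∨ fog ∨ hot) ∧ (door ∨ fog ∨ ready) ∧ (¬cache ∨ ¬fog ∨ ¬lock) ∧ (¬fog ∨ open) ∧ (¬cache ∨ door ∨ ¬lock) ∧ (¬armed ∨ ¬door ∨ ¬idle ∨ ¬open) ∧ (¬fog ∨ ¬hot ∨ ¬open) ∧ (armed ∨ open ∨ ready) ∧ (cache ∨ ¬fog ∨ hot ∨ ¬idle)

open: True, cache: False, idle: False, ready: True, armed: False, door: False, hot: False, fog: True, lock: False

Unit clause (ready) forces ready = True.
Set open = True.
Set cache = False.
  then (¬armed ∨ cache) forces armed = False.
Try idle = True:
  (¬door ∨ ¬idle ∨ ¬open) forces door = False.
  (door ∨ fog) forces fog = True.
  (¬fog ∨ ¬hot) forces hot = False.
  clause (cache ∨ hot ∨ ¬idle) is falsified — backtrack.
So idle = False.
Set door = False.
  then (door ∨ fog) forces fog = True.
  then (¬fog ∨ ¬hot) forces hot = False.
  then (hot ∨ ¬lock ∨ ¬ready) forces lock = False.
All clauses satisfied.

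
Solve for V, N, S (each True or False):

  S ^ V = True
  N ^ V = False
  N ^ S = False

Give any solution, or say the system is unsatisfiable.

Adding constraints 1, 2, 3 mod 2: every variable appears an even number of times on the left, so the left side is 0.
But the right sides sum to 1 (mod 2). 0 ≠ 1 — the system is inconsistent.

Unsatisfiable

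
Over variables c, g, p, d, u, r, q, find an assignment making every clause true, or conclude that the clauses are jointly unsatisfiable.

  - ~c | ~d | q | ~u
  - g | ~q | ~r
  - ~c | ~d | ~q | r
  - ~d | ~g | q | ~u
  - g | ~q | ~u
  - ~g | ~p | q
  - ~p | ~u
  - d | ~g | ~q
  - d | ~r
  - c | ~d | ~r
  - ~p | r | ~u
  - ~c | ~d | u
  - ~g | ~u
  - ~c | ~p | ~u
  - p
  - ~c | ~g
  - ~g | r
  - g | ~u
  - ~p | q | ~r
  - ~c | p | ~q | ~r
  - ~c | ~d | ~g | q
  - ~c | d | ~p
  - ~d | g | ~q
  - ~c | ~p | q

Unit clause (p) forces p = True.
In (~p | ~u) only ~u is left, so u = False.
Try c = True:
  (~c | ~d | u) forces d = False.
  clause (~c | d | ~p) is falsified — backtrack.
So c = False.
Try g = True:
  (~g | ~p | q) forces q = True.
  (d | ~g | ~q) forces d = True.
  (c | ~d | ~r) forces r = False.
  clause (~g | r) is falsified — backtrack.
So g = False.
Set d = False.
  then (d | ~r) forces r = False.
Set q = True.
All clauses satisfied.

c=F, g=F, p=T, d=F, u=F, r=F, q=T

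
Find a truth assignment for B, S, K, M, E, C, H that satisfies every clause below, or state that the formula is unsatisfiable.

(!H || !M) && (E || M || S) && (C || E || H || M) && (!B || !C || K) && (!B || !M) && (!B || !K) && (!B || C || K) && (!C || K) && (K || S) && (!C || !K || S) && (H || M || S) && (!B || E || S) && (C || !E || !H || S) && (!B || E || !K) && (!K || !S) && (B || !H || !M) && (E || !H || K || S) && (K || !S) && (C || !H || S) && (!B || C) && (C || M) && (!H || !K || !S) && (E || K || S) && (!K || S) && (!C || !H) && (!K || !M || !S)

Case S = True:
  (!K || !S) forces K = False.
  Clause (K || !S) is falsified — contradiction.
Case S = False:
  (K || S) forces K = True.
  Clause (!K || S) is falsified — contradiction.
Both cases fail, so the formula is unsatisfiable.

UNSATISFIABLE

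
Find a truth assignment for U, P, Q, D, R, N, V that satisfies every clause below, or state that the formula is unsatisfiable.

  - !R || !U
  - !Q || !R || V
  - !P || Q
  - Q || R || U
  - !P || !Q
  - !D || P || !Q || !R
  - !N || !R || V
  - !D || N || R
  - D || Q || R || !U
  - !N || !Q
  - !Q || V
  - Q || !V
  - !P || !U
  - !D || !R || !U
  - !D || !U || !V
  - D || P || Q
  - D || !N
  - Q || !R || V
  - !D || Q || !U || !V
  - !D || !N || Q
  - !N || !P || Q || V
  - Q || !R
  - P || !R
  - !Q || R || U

Set U = True.
  then (!R || !U) forces R = False.
  then (!P || !U) forces P = False.
Try Q = False:
  (D || Q || R || !U) forces D = True.
  (!D || N || R) forces N = True.
  clause (!D || !N || Q) is falsified — backtrack.
So Q = True.
  then (!N || !Q) forces N = False.
  then (!Q || V) forces V = True.
  then (!D || !U || !V) forces D = False.
All clauses satisfied.

U = True, P = False, Q = True, D = False, R = False, N = False, V = True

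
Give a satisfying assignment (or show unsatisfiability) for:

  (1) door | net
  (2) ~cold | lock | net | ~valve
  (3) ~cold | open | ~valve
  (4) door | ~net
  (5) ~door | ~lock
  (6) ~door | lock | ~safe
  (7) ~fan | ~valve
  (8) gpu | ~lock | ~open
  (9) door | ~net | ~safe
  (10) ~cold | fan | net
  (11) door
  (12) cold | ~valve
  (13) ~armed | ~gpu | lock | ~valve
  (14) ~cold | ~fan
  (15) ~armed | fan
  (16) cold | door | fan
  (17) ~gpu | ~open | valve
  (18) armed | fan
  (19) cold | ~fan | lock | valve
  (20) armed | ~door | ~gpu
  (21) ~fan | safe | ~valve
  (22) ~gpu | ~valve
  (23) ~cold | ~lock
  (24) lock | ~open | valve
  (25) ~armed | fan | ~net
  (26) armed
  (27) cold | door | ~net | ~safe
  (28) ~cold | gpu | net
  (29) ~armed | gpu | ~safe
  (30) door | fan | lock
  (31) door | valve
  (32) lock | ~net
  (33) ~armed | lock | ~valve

Unsatisfiable

Case armed = True:
  (door) forces door = True.
  (~door | ~lock) forces lock = False.
  (~door | lock | ~safe) forces safe = False.
  (~armed | fan) forces fan = True.
  (~fan | ~valve) forces valve = False.
  (~cold | ~fan) forces cold = False.
  Clause (cold | ~fan | lock | valve) is falsified — contradiction.
Case armed = False:
  Clause (armed) is falsified — contradiction.
Both cases fail, so the formula is unsatisfiable.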